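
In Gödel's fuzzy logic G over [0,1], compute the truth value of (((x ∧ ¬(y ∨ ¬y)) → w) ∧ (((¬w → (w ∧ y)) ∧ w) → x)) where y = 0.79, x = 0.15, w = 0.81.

¬y: Gödel ¬ of 0.79 = 0 (operand ≠ 0)
(y ∨ ¬y) = max(0.79, 0) = 0.79
¬(y ∨ ¬y): Gödel ¬ of 0.79 = 0 (operand ≠ 0)
(x ∧ ¬(y ∨ ¬y)) = min(0.15, 0) = 0
((x ∧ ¬(y ∨ ¬y)) → w): 0 ≤ 0.81, so result = 1
¬w: Gödel ¬ of 0.81 = 0 (operand ≠ 0)
(w ∧ y) = min(0.81, 0.79) = 0.79
(¬w → (w ∧ y)): 0 ≤ 0.79, so result = 1
((¬w → (w ∧ y)) ∧ w) = min(1, 0.81) = 0.81
(((¬w → (w ∧ y)) ∧ w) → x): 0.81 > 0.15, so result = 0.15
(((x ∧ ¬(y ∨ ¬y)) → w) ∧ (((¬w → (w ∧ y)) ∧ w) → x)) = min(1, 0.15) = 0.15

0.15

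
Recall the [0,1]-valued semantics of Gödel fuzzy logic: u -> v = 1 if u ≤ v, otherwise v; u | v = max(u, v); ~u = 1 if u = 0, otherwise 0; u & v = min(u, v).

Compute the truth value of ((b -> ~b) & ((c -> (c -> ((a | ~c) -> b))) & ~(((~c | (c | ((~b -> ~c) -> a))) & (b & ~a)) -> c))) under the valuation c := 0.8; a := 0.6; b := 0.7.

0.00

~b: Gödel ¬ of 0.7 = 0 (operand ≠ 0)
(b -> ~b): 0.7 > 0, so result = 0
~c: Gödel ¬ of 0.8 = 0 (operand ≠ 0)
(a | ~c) = max(0.6, 0) = 0.6
((a | ~c) -> b): 0.6 ≤ 0.7, so result = 1
(c -> ((a | ~c) -> b)): 0.8 ≤ 1, so result = 1
(c -> (c -> ((a | ~c) -> b))): 0.8 ≤ 1, so result = 1
~c: Gödel ¬ of 0.8 = 0 (operand ≠ 0)
~b: Gödel ¬ of 0.7 = 0 (operand ≠ 0)
~c: Gödel ¬ of 0.8 = 0 (operand ≠ 0)
(~b -> ~c): 0 ≤ 0, so result = 1
((~b -> ~c) -> a): 1 > 0.6, so result = 0.6
(c | ((~b -> ~c) -> a)) = max(0.8, 0.6) = 0.8
(~c | (c | ((~b -> ~c) -> a))) = max(0, 0.8) = 0.8
~a: Gödel ¬ of 0.6 = 0 (operand ≠ 0)
(b & ~a) = min(0.7, 0) = 0
((~c | (c | ((~b -> ~c) -> a))) & (b & ~a)) = min(0.8, 0) = 0
(((~c | (c | ((~b -> ~c) -> a))) & (b & ~a)) -> c): 0 ≤ 0.8, so result = 1
~(((~c | (c | ((~b -> ~c) -> a))) & (b & ~a)) -> c): Gödel ¬ of 1 = 0 (operand ≠ 0)
((c -> (c -> ((a | ~c) -> b))) & ~(((~c | (c | ((~b -> ~c) -> a))) & (b & ~a)) -> c)) = min(1, 0) = 0
((b -> ~b) & ((c -> (c -> ((a | ~c) -> b))) & ~(((~c | (c | ((~b -> ~c) -> a))) & (b & ~a)) -> c))) = min(0, 0) = 0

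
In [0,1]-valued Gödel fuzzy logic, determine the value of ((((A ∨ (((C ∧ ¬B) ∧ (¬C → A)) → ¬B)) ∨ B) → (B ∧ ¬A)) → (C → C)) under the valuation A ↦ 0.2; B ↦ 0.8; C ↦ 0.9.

¬B: Gödel ¬ of 0.8 = 0 (operand ≠ 0)
(C ∧ ¬B) = min(0.9, 0) = 0
¬C: Gödel ¬ of 0.9 = 0 (operand ≠ 0)
(¬C → A): 0 ≤ 0.2, so result = 1
((C ∧ ¬B) ∧ (¬C → A)) = min(0, 1) = 0
¬B: Gödel ¬ of 0.8 = 0 (operand ≠ 0)
(((C ∧ ¬B) ∧ (¬C → A)) → ¬B): 0 ≤ 0, so result = 1
(A ∨ (((C ∧ ¬B) ∧ (¬C → A)) → ¬B)) = max(0.2, 1) = 1
((A ∨ (((C ∧ ¬B) ∧ (¬C → A)) → ¬B)) ∨ B) = max(1, 0.8) = 1
¬A: Gödel ¬ of 0.2 = 0 (operand ≠ 0)
(B ∧ ¬A) = min(0.8, 0) = 0
(((A ∨ (((C ∧ ¬B) ∧ (¬C → A)) → ¬B)) ∨ B) → (B ∧ ¬A)): 1 > 0, so result = 0
(C → C): 0.9 ≤ 0.9, so result = 1
((((A ∨ (((C ∧ ¬B) ∧ (¬C → A)) → ¬B)) ∨ B) → (B ∧ ¬A)) → (C → C)): 0 ≤ 1, so result = 1

1.00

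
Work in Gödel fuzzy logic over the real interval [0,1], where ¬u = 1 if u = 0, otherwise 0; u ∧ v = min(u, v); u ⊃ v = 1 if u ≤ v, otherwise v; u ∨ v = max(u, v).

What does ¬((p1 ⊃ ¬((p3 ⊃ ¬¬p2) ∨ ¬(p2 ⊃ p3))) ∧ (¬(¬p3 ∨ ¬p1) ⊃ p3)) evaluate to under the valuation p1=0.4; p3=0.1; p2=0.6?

1.00

¬p2: Gödel ¬ of 0.6 = 0 (operand ≠ 0)
¬¬p2: Gödel ¬ of 0 = 1 (operand is 0)
(p3 ⊃ ¬¬p2): 0.1 ≤ 1, so result = 1
(p2 ⊃ p3): 0.6 > 0.1, so result = 0.1
¬(p2 ⊃ p3): Gödel ¬ of 0.1 = 0 (operand ≠ 0)
((p3 ⊃ ¬¬p2) ∨ ¬(p2 ⊃ p3)) = max(1, 0) = 1
¬((p3 ⊃ ¬¬p2) ∨ ¬(p2 ⊃ p3)): Gödel ¬ of 1 = 0 (operand ≠ 0)
(p1 ⊃ ¬((p3 ⊃ ¬¬p2) ∨ ¬(p2 ⊃ p3))): 0.4 > 0, so result = 0
¬p3: Gödel ¬ of 0.1 = 0 (operand ≠ 0)
¬p1: Gödel ¬ of 0.4 = 0 (operand ≠ 0)
(¬p3 ∨ ¬p1) = max(0, 0) = 0
¬(¬p3 ∨ ¬p1): Gödel ¬ of 0 = 1 (operand is 0)
(¬(¬p3 ∨ ¬p1) ⊃ p3): 1 > 0.1, so result = 0.1
((p1 ⊃ ¬((p3 ⊃ ¬¬p2) ∨ ¬(p2 ⊃ p3))) ∧ (¬(¬p3 ∨ ¬p1) ⊃ p3)) = min(0, 0.1) = 0
¬((p1 ⊃ ¬((p3 ⊃ ¬¬p2) ∨ ¬(p2 ⊃ p3))) ∧ (¬(¬p3 ∨ ¬p1) ⊃ p3)): Gödel ¬ of 0 = 1 (operand is 0)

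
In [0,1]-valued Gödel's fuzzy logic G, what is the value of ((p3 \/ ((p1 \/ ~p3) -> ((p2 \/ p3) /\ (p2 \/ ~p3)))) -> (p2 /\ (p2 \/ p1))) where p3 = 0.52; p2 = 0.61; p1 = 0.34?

0.61

~p3: Gödel ¬ of 0.52 = 0 (operand ≠ 0)
(p1 \/ ~p3) = max(0.34, 0) = 0.34
(p2 \/ p3) = max(0.61, 0.52) = 0.61
~p3: Gödel ¬ of 0.52 = 0 (operand ≠ 0)
(p2 \/ ~p3) = max(0.61, 0) = 0.61
((p2 \/ p3) /\ (p2 \/ ~p3)) = min(0.61, 0.61) = 0.61
((p1 \/ ~p3) -> ((p2 \/ p3) /\ (p2 \/ ~p3))): 0.34 ≤ 0.61, so result = 1
(p3 \/ ((p1 \/ ~p3) -> ((p2 \/ p3) /\ (p2 \/ ~p3)))) = max(0.52, 1) = 1
(p2 \/ p1) = max(0.61, 0.34) = 0.61
(p2 /\ (p2 \/ p1)) = min(0.61, 0.61) = 0.61
((p3 \/ ((p1 \/ ~p3) -> ((p2 \/ p3) /\ (p2 \/ ~p3)))) -> (p2 /\ (p2 \/ p1))): 1 > 0.61, so result = 0.61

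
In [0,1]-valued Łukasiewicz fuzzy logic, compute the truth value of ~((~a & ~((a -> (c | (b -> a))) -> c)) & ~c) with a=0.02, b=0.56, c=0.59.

0.59

~a: Łukasiewicz ¬ gives 1 − 0.02 = 0.98
(b -> a): min(1, 1 − 0.56 + 0.02) = 0.46
(c | (b -> a)) = max(0.59, 0.46) = 0.59
(a -> (c | (b -> a))): min(1, 1 − 0.02 + 0.59) = 1
((a -> (c | (b -> a))) -> c): min(1, 1 − 1 + 0.59) = 0.59
~((a -> (c | (b -> a))) -> c): Łukasiewicz ¬ gives 1 − 0.59 = 0.41
(~a & ~((a -> (c | (b -> a))) -> c)) = min(0.98, 0.41) = 0.41
~c: Łukasiewicz ¬ gives 1 − 0.59 = 0.41
((~a & ~((a -> (c | (b -> a))) -> c)) & ~c) = min(0.41, 0.41) = 0.41
~((~a & ~((a -> (c | (b -> a))) -> c)) & ~c): Łukasiewicz ¬ gives 1 − 0.41 = 0.59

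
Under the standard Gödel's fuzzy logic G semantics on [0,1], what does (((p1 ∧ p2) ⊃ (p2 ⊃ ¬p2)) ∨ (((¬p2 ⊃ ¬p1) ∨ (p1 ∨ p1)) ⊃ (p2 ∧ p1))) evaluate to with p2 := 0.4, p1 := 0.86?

(p1 ∧ p2) = min(0.86, 0.4) = 0.4
¬p2: Gödel ¬ of 0.4 = 0 (operand ≠ 0)
(p2 ⊃ ¬p2): 0.4 > 0, so result = 0
((p1 ∧ p2) ⊃ (p2 ⊃ ¬p2)): 0.4 > 0, so result = 0
¬p2: Gödel ¬ of 0.4 = 0 (operand ≠ 0)
¬p1: Gödel ¬ of 0.86 = 0 (operand ≠ 0)
(¬p2 ⊃ ¬p1): 0 ≤ 0, so result = 1
(p1 ∨ p1) = max(0.86, 0.86) = 0.86
((¬p2 ⊃ ¬p1) ∨ (p1 ∨ p1)) = max(1, 0.86) = 1
(p2 ∧ p1) = min(0.4, 0.86) = 0.4
(((¬p2 ⊃ ¬p1) ∨ (p1 ∨ p1)) ⊃ (p2 ∧ p1)): 1 > 0.4, so result = 0.4
(((p1 ∧ p2) ⊃ (p2 ⊃ ¬p2)) ∨ (((¬p2 ⊃ ¬p1) ∨ (p1 ∨ p1)) ⊃ (p2 ∧ p1))) = max(0, 0.4) = 0.4

0.40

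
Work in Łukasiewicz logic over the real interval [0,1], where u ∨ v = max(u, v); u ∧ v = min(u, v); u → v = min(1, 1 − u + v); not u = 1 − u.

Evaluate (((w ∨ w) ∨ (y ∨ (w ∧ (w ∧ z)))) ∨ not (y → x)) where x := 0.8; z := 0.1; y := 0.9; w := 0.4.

0.90

(w ∨ w) = max(0.4, 0.4) = 0.4
(w ∧ z) = min(0.4, 0.1) = 0.1
(w ∧ (w ∧ z)) = min(0.4, 0.1) = 0.1
(y ∨ (w ∧ (w ∧ z))) = max(0.9, 0.1) = 0.9
((w ∨ w) ∨ (y ∨ (w ∧ (w ∧ z)))) = max(0.4, 0.9) = 0.9
(y → x): min(1, 1 − 0.9 + 0.8) = 0.9
not (y → x): Łukasiewicz ¬ gives 1 − 0.9 = 0.1
(((w ∨ w) ∨ (y ∨ (w ∧ (w ∧ z)))) ∨ not (y → x)) = max(0.9, 0.1) = 0.9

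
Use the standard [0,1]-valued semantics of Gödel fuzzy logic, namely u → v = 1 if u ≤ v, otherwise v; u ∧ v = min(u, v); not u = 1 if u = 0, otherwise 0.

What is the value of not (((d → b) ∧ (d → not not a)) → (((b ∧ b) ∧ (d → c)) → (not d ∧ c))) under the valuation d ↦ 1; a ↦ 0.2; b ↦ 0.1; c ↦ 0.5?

(d → b): 1 > 0.1, so result = 0.1
not a: Gödel ¬ of 0.2 = 0 (operand ≠ 0)
not not a: Gödel ¬ of 0 = 1 (operand is 0)
(d → not not a): 1 ≤ 1, so result = 1
((d → b) ∧ (d → not not a)) = min(0.1, 1) = 0.1
(b ∧ b) = min(0.1, 0.1) = 0.1
(d → c): 1 > 0.5, so result = 0.5
((b ∧ b) ∧ (d → c)) = min(0.1, 0.5) = 0.1
not d: Gödel ¬ of 1 = 0 (operand ≠ 0)
(not d ∧ c) = min(0, 0.5) = 0
(((b ∧ b) ∧ (d → c)) → (not d ∧ c)): 0.1 > 0, so result = 0
(((d → b) ∧ (d → not not a)) → (((b ∧ b) ∧ (d → c)) → (not d ∧ c))): 0.1 > 0, so result = 0
not (((d → b) ∧ (d → not not a)) → (((b ∧ b) ∧ (d → c)) → (not d ∧ c))): Gödel ¬ of 0 = 1 (operand is 0)

1.00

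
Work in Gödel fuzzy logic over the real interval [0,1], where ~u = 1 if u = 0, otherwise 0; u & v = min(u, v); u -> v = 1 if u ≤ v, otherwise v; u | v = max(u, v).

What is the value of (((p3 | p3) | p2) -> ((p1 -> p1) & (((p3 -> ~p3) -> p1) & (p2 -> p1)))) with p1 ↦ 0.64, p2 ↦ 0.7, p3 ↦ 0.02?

0.64

(p3 | p3) = max(0.02, 0.02) = 0.02
((p3 | p3) | p2) = max(0.02, 0.7) = 0.7
(p1 -> p1): 0.64 ≤ 0.64, so result = 1
~p3: Gödel ¬ of 0.02 = 0 (operand ≠ 0)
(p3 -> ~p3): 0.02 > 0, so result = 0
((p3 -> ~p3) -> p1): 0 ≤ 0.64, so result = 1
(p2 -> p1): 0.7 > 0.64, so result = 0.64
(((p3 -> ~p3) -> p1) & (p2 -> p1)) = min(1, 0.64) = 0.64
((p1 -> p1) & (((p3 -> ~p3) -> p1) & (p2 -> p1))) = min(1, 0.64) = 0.64
(((p3 | p3) | p2) -> ((p1 -> p1) & (((p3 -> ~p3) -> p1) & (p2 -> p1)))): 0.7 > 0.64, so result = 0.64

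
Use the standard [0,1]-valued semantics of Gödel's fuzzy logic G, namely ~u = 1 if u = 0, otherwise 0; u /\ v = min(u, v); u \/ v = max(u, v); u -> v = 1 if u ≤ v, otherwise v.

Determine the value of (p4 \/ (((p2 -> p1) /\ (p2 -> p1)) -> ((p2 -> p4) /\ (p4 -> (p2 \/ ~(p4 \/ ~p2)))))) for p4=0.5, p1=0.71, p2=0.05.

0.50

(p2 -> p1): 0.05 ≤ 0.71, so result = 1
(p2 -> p1): 0.05 ≤ 0.71, so result = 1
((p2 -> p1) /\ (p2 -> p1)) = min(1, 1) = 1
(p2 -> p4): 0.05 ≤ 0.5, so result = 1
~p2: Gödel ¬ of 0.05 = 0 (operand ≠ 0)
(p4 \/ ~p2) = max(0.5, 0) = 0.5
~(p4 \/ ~p2): Gödel ¬ of 0.5 = 0 (operand ≠ 0)
(p2 \/ ~(p4 \/ ~p2)) = max(0.05, 0) = 0.05
(p4 -> (p2 \/ ~(p4 \/ ~p2))): 0.5 > 0.05, so result = 0.05
((p2 -> p4) /\ (p4 -> (p2 \/ ~(p4 \/ ~p2)))) = min(1, 0.05) = 0.05
(((p2 -> p1) /\ (p2 -> p1)) -> ((p2 -> p4) /\ (p4 -> (p2 \/ ~(p4 \/ ~p2))))): 1 > 0.05, so result = 0.05
(p4 \/ (((p2 -> p1) /\ (p2 -> p1)) -> ((p2 -> p4) /\ (p4 -> (p2 \/ ~(p4 \/ ~p2)))))) = max(0.5, 0.05) = 0.5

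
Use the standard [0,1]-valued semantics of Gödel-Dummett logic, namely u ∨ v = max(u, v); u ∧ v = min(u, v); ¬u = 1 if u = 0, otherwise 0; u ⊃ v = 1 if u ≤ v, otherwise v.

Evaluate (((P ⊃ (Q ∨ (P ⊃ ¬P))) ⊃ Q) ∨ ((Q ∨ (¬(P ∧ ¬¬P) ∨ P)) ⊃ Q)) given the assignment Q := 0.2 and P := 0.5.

¬P: Gödel ¬ of 0.5 = 0 (operand ≠ 0)
(P ⊃ ¬P): 0.5 > 0, so result = 0
(Q ∨ (P ⊃ ¬P)) = max(0.2, 0) = 0.2
(P ⊃ (Q ∨ (P ⊃ ¬P))): 0.5 > 0.2, so result = 0.2
((P ⊃ (Q ∨ (P ⊃ ¬P))) ⊃ Q): 0.2 ≤ 0.2, so result = 1
¬P: Gödel ¬ of 0.5 = 0 (operand ≠ 0)
¬¬P: Gödel ¬ of 0 = 1 (operand is 0)
(P ∧ ¬¬P) = min(0.5, 1) = 0.5
¬(P ∧ ¬¬P): Gödel ¬ of 0.5 = 0 (operand ≠ 0)
(¬(P ∧ ¬¬P) ∨ P) = max(0, 0.5) = 0.5
(Q ∨ (¬(P ∧ ¬¬P) ∨ P)) = max(0.2, 0.5) = 0.5
((Q ∨ (¬(P ∧ ¬¬P) ∨ P)) ⊃ Q): 0.5 > 0.2, so result = 0.2
(((P ⊃ (Q ∨ (P ⊃ ¬P))) ⊃ Q) ∨ ((Q ∨ (¬(P ∧ ¬¬P) ∨ P)) ⊃ Q)) = max(1, 0.2) = 1

1.00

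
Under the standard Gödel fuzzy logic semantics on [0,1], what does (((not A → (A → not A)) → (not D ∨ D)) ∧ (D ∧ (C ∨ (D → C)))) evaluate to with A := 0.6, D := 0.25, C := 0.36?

0.25

not A: Gödel ¬ of 0.6 = 0 (operand ≠ 0)
not A: Gödel ¬ of 0.6 = 0 (operand ≠ 0)
(A → not A): 0.6 > 0, so result = 0
(not A → (A → not A)): 0 ≤ 0, so result = 1
not D: Gödel ¬ of 0.25 = 0 (operand ≠ 0)
(not D ∨ D) = max(0, 0.25) = 0.25
((not A → (A → not A)) → (not D ∨ D)): 1 > 0.25, so result = 0.25
(D → C): 0.25 ≤ 0.36, so result = 1
(C ∨ (D → C)) = max(0.36, 1) = 1
(D ∧ (C ∨ (D → C))) = min(0.25, 1) = 0.25
(((not A → (A → not A)) → (not D ∨ D)) ∧ (D ∧ (C ∨ (D → C)))) = min(0.25, 0.25) = 0.25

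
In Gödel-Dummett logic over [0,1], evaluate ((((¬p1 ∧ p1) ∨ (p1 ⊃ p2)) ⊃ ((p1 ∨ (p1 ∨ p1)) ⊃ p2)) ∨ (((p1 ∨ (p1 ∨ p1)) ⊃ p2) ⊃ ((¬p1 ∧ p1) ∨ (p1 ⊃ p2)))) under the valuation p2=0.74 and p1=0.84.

¬p1: Gödel ¬ of 0.84 = 0 (operand ≠ 0)
(¬p1 ∧ p1) = min(0, 0.84) = 0
(p1 ⊃ p2): 0.84 > 0.74, so result = 0.74
((¬p1 ∧ p1) ∨ (p1 ⊃ p2)) = max(0, 0.74) = 0.74
(p1 ∨ p1) = max(0.84, 0.84) = 0.84
(p1 ∨ (p1 ∨ p1)) = max(0.84, 0.84) = 0.84
((p1 ∨ (p1 ∨ p1)) ⊃ p2): 0.84 > 0.74, so result = 0.74
(((¬p1 ∧ p1) ∨ (p1 ⊃ p2)) ⊃ ((p1 ∨ (p1 ∨ p1)) ⊃ p2)): 0.74 ≤ 0.74, so result = 1
(p1 ∨ p1) = max(0.84, 0.84) = 0.84
(p1 ∨ (p1 ∨ p1)) = max(0.84, 0.84) = 0.84
((p1 ∨ (p1 ∨ p1)) ⊃ p2): 0.84 > 0.74, so result = 0.74
¬p1: Gödel ¬ of 0.84 = 0 (operand ≠ 0)
(¬p1 ∧ p1) = min(0, 0.84) = 0
(p1 ⊃ p2): 0.84 > 0.74, so result = 0.74
((¬p1 ∧ p1) ∨ (p1 ⊃ p2)) = max(0, 0.74) = 0.74
(((p1 ∨ (p1 ∨ p1)) ⊃ p2) ⊃ ((¬p1 ∧ p1) ∨ (p1 ⊃ p2))): 0.74 ≤ 0.74, so result = 1
((((¬p1 ∧ p1) ∨ (p1 ⊃ p2)) ⊃ ((p1 ∨ (p1 ∨ p1)) ⊃ p2)) ∨ (((p1 ∨ (p1 ∨ p1)) ⊃ p2) ⊃ ((¬p1 ∧ p1) ∨ (p1 ⊃ p2)))) = max(1, 1) = 1

1.00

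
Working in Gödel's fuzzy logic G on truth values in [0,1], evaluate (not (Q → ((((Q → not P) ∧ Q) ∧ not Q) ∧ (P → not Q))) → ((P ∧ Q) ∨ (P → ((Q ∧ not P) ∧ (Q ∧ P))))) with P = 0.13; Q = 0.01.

not P: Gödel ¬ of 0.13 = 0 (operand ≠ 0)
(Q → not P): 0.01 > 0, so result = 0
((Q → not P) ∧ Q) = min(0, 0.01) = 0
not Q: Gödel ¬ of 0.01 = 0 (operand ≠ 0)
(((Q → not P) ∧ Q) ∧ not Q) = min(0, 0) = 0
not Q: Gödel ¬ of 0.01 = 0 (operand ≠ 0)
(P → not Q): 0.13 > 0, so result = 0
((((Q → not P) ∧ Q) ∧ not Q) ∧ (P → not Q)) = min(0, 0) = 0
(Q → ((((Q → not P) ∧ Q) ∧ not Q) ∧ (P → not Q))): 0.01 > 0, so result = 0
not (Q → ((((Q → not P) ∧ Q) ∧ not Q) ∧ (P → not Q))): Gödel ¬ of 0 = 1 (operand is 0)
(P ∧ Q) = min(0.13, 0.01) = 0.01
not P: Gödel ¬ of 0.13 = 0 (operand ≠ 0)
(Q ∧ not P) = min(0.01, 0) = 0
(Q ∧ P) = min(0.01, 0.13) = 0.01
((Q ∧ not P) ∧ (Q ∧ P)) = min(0, 0.01) = 0
(P → ((Q ∧ not P) ∧ (Q ∧ P))): 0.13 > 0, so result = 0
((P ∧ Q) ∨ (P → ((Q ∧ not P) ∧ (Q ∧ P)))) = max(0.01, 0) = 0.01
(not (Q → ((((Q → not P) ∧ Q) ∧ not Q) ∧ (P → not Q))) → ((P ∧ Q) ∨ (P → ((Q ∧ not P) ∧ (Q ∧ P))))): 1 > 0.01, so result = 0.01

0.01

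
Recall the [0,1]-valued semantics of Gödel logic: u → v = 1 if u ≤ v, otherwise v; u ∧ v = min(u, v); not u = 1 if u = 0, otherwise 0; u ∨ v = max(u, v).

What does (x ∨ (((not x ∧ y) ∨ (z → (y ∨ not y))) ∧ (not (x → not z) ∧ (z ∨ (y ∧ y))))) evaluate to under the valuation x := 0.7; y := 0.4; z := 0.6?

0.70

not x: Gödel ¬ of 0.7 = 0 (operand ≠ 0)
(not x ∧ y) = min(0, 0.4) = 0
not y: Gödel ¬ of 0.4 = 0 (operand ≠ 0)
(y ∨ not y) = max(0.4, 0) = 0.4
(z → (y ∨ not y)): 0.6 > 0.4, so result = 0.4
((not x ∧ y) ∨ (z → (y ∨ not y))) = max(0, 0.4) = 0.4
not z: Gödel ¬ of 0.6 = 0 (operand ≠ 0)
(x → not z): 0.7 > 0, so result = 0
not (x → not z): Gödel ¬ of 0 = 1 (operand is 0)
(y ∧ y) = min(0.4, 0.4) = 0.4
(z ∨ (y ∧ y)) = max(0.6, 0.4) = 0.6
(not (x → not z) ∧ (z ∨ (y ∧ y))) = min(1, 0.6) = 0.6
(((not x ∧ y) ∨ (z → (y ∨ not y))) ∧ (not (x → not z) ∧ (z ∨ (y ∧ y)))) = min(0.4, 0.6) = 0.4
(x ∨ (((not x ∧ y) ∨ (z → (y ∨ not y))) ∧ (not (x → not z) ∧ (z ∨ (y ∧ y))))) = max(0.7, 0.4) = 0.7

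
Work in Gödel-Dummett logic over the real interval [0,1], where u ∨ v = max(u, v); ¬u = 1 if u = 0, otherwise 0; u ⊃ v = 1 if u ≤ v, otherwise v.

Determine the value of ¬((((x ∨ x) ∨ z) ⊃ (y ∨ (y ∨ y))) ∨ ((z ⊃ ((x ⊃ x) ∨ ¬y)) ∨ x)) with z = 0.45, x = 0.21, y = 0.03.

0.00

(x ∨ x) = max(0.21, 0.21) = 0.21
((x ∨ x) ∨ z) = max(0.21, 0.45) = 0.45
(y ∨ y) = max(0.03, 0.03) = 0.03
(y ∨ (y ∨ y)) = max(0.03, 0.03) = 0.03
(((x ∨ x) ∨ z) ⊃ (y ∨ (y ∨ y))): 0.45 > 0.03, so result = 0.03
(x ⊃ x): 0.21 ≤ 0.21, so result = 1
¬y: Gödel ¬ of 0.03 = 0 (operand ≠ 0)
((x ⊃ x) ∨ ¬y) = max(1, 0) = 1
(z ⊃ ((x ⊃ x) ∨ ¬y)): 0.45 ≤ 1, so result = 1
((z ⊃ ((x ⊃ x) ∨ ¬y)) ∨ x) = max(1, 0.21) = 1
((((x ∨ x) ∨ z) ⊃ (y ∨ (y ∨ y))) ∨ ((z ⊃ ((x ⊃ x) ∨ ¬y)) ∨ x)) = max(0.03, 1) = 1
¬((((x ∨ x) ∨ z) ⊃ (y ∨ (y ∨ y))) ∨ ((z ⊃ ((x ⊃ x) ∨ ¬y)) ∨ x)): Gödel ¬ of 1 = 0 (operand ≠ 0)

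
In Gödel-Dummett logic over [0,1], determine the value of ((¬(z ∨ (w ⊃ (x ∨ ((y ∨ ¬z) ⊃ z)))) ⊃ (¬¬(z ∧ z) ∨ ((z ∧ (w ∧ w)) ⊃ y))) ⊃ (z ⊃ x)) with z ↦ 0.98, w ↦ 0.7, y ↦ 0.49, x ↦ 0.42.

¬z: Gödel ¬ of 0.98 = 0 (operand ≠ 0)
(y ∨ ¬z) = max(0.49, 0) = 0.49
((y ∨ ¬z) ⊃ z): 0.49 ≤ 0.98, so result = 1
(x ∨ ((y ∨ ¬z) ⊃ z)) = max(0.42, 1) = 1
(w ⊃ (x ∨ ((y ∨ ¬z) ⊃ z))): 0.7 ≤ 1, so result = 1
(z ∨ (w ⊃ (x ∨ ((y ∨ ¬z) ⊃ z)))) = max(0.98, 1) = 1
¬(z ∨ (w ⊃ (x ∨ ((y ∨ ¬z) ⊃ z)))): Gödel ¬ of 1 = 0 (operand ≠ 0)
(z ∧ z) = min(0.98, 0.98) = 0.98
¬(z ∧ z): Gödel ¬ of 0.98 = 0 (operand ≠ 0)
¬¬(z ∧ z): Gödel ¬ of 0 = 1 (operand is 0)
(w ∧ w) = min(0.7, 0.7) = 0.7
(z ∧ (w ∧ w)) = min(0.98, 0.7) = 0.7
((z ∧ (w ∧ w)) ⊃ y): 0.7 > 0.49, so result = 0.49
(¬¬(z ∧ z) ∨ ((z ∧ (w ∧ w)) ⊃ y)) = max(1, 0.49) = 1
(¬(z ∨ (w ⊃ (x ∨ ((y ∨ ¬z) ⊃ z)))) ⊃ (¬¬(z ∧ z) ∨ ((z ∧ (w ∧ w)) ⊃ y))): 0 ≤ 1, so result = 1
(z ⊃ x): 0.98 > 0.42, so result = 0.42
((¬(z ∨ (w ⊃ (x ∨ ((y ∨ ¬z) ⊃ z)))) ⊃ (¬¬(z ∧ z) ∨ ((z ∧ (w ∧ w)) ⊃ y))) ⊃ (z ⊃ x)): 1 > 0.42, so result = 0.42

0.42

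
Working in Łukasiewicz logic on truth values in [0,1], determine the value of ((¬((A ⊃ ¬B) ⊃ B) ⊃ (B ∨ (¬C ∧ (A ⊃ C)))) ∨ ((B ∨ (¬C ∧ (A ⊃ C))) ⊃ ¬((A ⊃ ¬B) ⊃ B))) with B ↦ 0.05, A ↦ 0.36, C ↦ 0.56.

1.00

¬B: Łukasiewicz ¬ gives 1 − 0.05 = 0.95
(A ⊃ ¬B): min(1, 1 − 0.36 + 0.95) = 1
((A ⊃ ¬B) ⊃ B): min(1, 1 − 1 + 0.05) = 0.05
¬((A ⊃ ¬B) ⊃ B): Łukasiewicz ¬ gives 1 − 0.05 = 0.95
¬C: Łukasiewicz ¬ gives 1 − 0.56 = 0.44
(A ⊃ C): min(1, 1 − 0.36 + 0.56) = 1
(¬C ∧ (A ⊃ C)) = min(0.44, 1) = 0.44
(B ∨ (¬C ∧ (A ⊃ C))) = max(0.05, 0.44) = 0.44
(¬((A ⊃ ¬B) ⊃ B) ⊃ (B ∨ (¬C ∧ (A ⊃ C)))): min(1, 1 − 0.95 + 0.44) = 0.49
¬C: Łukasiewicz ¬ gives 1 − 0.56 = 0.44
(A ⊃ C): min(1, 1 − 0.36 + 0.56) = 1
(¬C ∧ (A ⊃ C)) = min(0.44, 1) = 0.44
(B ∨ (¬C ∧ (A ⊃ C))) = max(0.05, 0.44) = 0.44
¬B: Łukasiewicz ¬ gives 1 − 0.05 = 0.95
(A ⊃ ¬B): min(1, 1 − 0.36 + 0.95) = 1
((A ⊃ ¬B) ⊃ B): min(1, 1 − 1 + 0.05) = 0.05
¬((A ⊃ ¬B) ⊃ B): Łukasiewicz ¬ gives 1 − 0.05 = 0.95
((B ∨ (¬C ∧ (A ⊃ C))) ⊃ ¬((A ⊃ ¬B) ⊃ B)): min(1, 1 − 0.44 + 0.95) = 1
((¬((A ⊃ ¬B) ⊃ B) ⊃ (B ∨ (¬C ∧ (A ⊃ C)))) ∨ ((B ∨ (¬C ∧ (A ⊃ C))) ⊃ ¬((A ⊃ ¬B) ⊃ B))) = max(0.49, 1) = 1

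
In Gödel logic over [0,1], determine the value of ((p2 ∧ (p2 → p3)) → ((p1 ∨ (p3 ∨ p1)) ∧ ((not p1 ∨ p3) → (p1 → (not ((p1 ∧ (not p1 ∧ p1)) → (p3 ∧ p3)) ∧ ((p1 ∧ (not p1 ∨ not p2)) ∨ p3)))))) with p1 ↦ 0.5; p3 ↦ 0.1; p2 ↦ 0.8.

(p2 → p3): 0.8 > 0.1, so result = 0.1
(p2 ∧ (p2 → p3)) = min(0.8, 0.1) = 0.1
(p3 ∨ p1) = max(0.1, 0.5) = 0.5
(p1 ∨ (p3 ∨ p1)) = max(0.5, 0.5) = 0.5
not p1: Gödel ¬ of 0.5 = 0 (operand ≠ 0)
(not p1 ∨ p3) = max(0, 0.1) = 0.1
not p1: Gödel ¬ of 0.5 = 0 (operand ≠ 0)
(not p1 ∧ p1) = min(0, 0.5) = 0
(p1 ∧ (not p1 ∧ p1)) = min(0.5, 0) = 0
(p3 ∧ p3) = min(0.1, 0.1) = 0.1
((p1 ∧ (not p1 ∧ p1)) → (p3 ∧ p3)): 0 ≤ 0.1, so result = 1
not ((p1 ∧ (not p1 ∧ p1)) → (p3 ∧ p3)): Gödel ¬ of 1 = 0 (operand ≠ 0)
not p1: Gödel ¬ of 0.5 = 0 (operand ≠ 0)
not p2: Gödel ¬ of 0.8 = 0 (operand ≠ 0)
(not p1 ∨ not p2) = max(0, 0) = 0
(p1 ∧ (not p1 ∨ not p2)) = min(0.5, 0) = 0
((p1 ∧ (not p1 ∨ not p2)) ∨ p3) = max(0, 0.1) = 0.1
(not ((p1 ∧ (not p1 ∧ p1)) → (p3 ∧ p3)) ∧ ((p1 ∧ (not p1 ∨ not p2)) ∨ p3)) = min(0, 0.1) = 0
(p1 → (not ((p1 ∧ (not p1 ∧ p1)) → (p3 ∧ p3)) ∧ ((p1 ∧ (not p1 ∨ not p2)) ∨ p3))): 0.5 > 0, so result = 0
((not p1 ∨ p3) → (p1 → (not ((p1 ∧ (not p1 ∧ p1)) → (p3 ∧ p3)) ∧ ((p1 ∧ (not p1 ∨ not p2)) ∨ p3)))): 0.1 > 0, so result = 0
((p1 ∨ (p3 ∨ p1)) ∧ ((not p1 ∨ p3) → (p1 → (not ((p1 ∧ (not p1 ∧ p1)) → (p3 ∧ p3)) ∧ ((p1 ∧ (not p1 ∨ not p2)) ∨ p3))))) = min(0.5, 0) = 0
((p2 ∧ (p2 → p3)) → ((p1 ∨ (p3 ∨ p1)) ∧ ((not p1 ∨ p3) → (p1 → (not ((p1 ∧ (not p1 ∧ p1)) → (p3 ∧ p3)) ∧ ((p1 ∧ (not p1 ∨ not p2)) ∨ p3)))))): 0.1 > 0, so result = 0

0.00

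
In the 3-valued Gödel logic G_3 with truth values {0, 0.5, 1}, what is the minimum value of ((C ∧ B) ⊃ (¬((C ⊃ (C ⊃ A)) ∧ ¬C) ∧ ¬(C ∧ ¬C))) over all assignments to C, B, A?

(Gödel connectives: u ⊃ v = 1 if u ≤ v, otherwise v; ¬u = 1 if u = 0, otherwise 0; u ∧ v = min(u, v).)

Every assignment gives 1. For instance at C = 0, B = 0, A = 0:
  (C ∧ B) = min(0, 0) = 0
  (C ⊃ A): 0 ≤ 0, so result = 1
  (C ⊃ (C ⊃ A)): 0 ≤ 1, so result = 1
  ¬C: Gödel ¬ of 0 = 1 (operand is 0)
  ((C ⊃ (C ⊃ A)) ∧ ¬C) = min(1, 1) = 1
  ¬((C ⊃ (C ⊃ A)) ∧ ¬C): Gödel ¬ of 1 = 0 (operand ≠ 0)
  ¬C: Gödel ¬ of 0 = 1 (operand is 0)
  (C ∧ ¬C) = min(0, 1) = 0
  ¬(C ∧ ¬C): Gödel ¬ of 0 = 1 (operand is 0)
  (¬((C ⊃ (C ⊃ A)) ∧ ¬C) ∧ ¬(C ∧ ¬C)) = min(0, 1) = 0
  ((C ∧ B) ⊃ (¬((C ⊃ (C ⊃ A)) ∧ ¬C) ∧ ¬(C ∧ ¬C))): 0 ≤ 0, so result = 1
All 27 assignments give value 1 — the formula is a G_3-tautology.

1.00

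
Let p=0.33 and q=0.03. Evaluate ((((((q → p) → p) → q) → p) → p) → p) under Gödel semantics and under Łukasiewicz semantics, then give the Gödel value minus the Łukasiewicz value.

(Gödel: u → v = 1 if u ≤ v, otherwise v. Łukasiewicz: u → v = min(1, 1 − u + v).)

Gödel evaluation:
  (q → p): 0.03 ≤ 0.33, so result = 1
  ((q → p) → p): 1 > 0.33, so result = 0.33
  (((q → p) → p) → q): 0.33 > 0.03, so result = 0.03
  ((((q → p) → p) → q) → p): 0.03 ≤ 0.33, so result = 1
  (((((q → p) → p) → q) → p) → p): 1 > 0.33, so result = 0.33
  ((((((q → p) → p) → q) → p) → p) → p): 0.33 ≤ 0.33, so result = 1
  Gödel value = 1
Łukasiewicz evaluation:
  (q → p): min(1, 1 − 0.03 + 0.33) = 1
  ((q → p) → p): min(1, 1 − 1 + 0.33) = 0.33
  (((q → p) → p) → q): min(1, 1 − 0.33 + 0.03) = 0.7
  ((((q → p) → p) → q) → p): min(1, 1 − 0.7 + 0.33) = 0.63
  (((((q → p) → p) → q) → p) → p): min(1, 1 − 0.63 + 0.33) = 0.7
  ((((((q → p) → p) → q) → p) → p) → p): min(1, 1 − 0.7 + 0.33) = 0.63
  Łukasiewicz value = 0.63
Difference: 1 − 0.63 = 0.37

0.37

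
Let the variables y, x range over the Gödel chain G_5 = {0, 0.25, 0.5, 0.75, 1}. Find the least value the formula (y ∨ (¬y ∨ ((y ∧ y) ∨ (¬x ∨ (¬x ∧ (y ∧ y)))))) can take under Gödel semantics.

The minimum is attained at y = 0.25, x = 0.25:
  ¬y: Gödel ¬ of 0.25 = 0 (operand ≠ 0)
  (y ∧ y) = min(0.25, 0.25) = 0.25
  ¬x: Gödel ¬ of 0.25 = 0 (operand ≠ 0)
  ¬x: Gödel ¬ of 0.25 = 0 (operand ≠ 0)
  (y ∧ y) = min(0.25, 0.25) = 0.25
  (¬x ∧ (y ∧ y)) = min(0, 0.25) = 0
  (¬x ∨ (¬x ∧ (y ∧ y))) = max(0, 0) = 0
  ((y ∧ y) ∨ (¬x ∨ (¬x ∧ (y ∧ y)))) = max(0.25, 0) = 0.25
  (¬y ∨ ((y ∧ y) ∨ (¬x ∨ (¬x ∧ (y ∧ y))))) = max(0, 0.25) = 0.25
  (y ∨ (¬y ∨ ((y ∧ y) ∨ (¬x ∨ (¬x ∧ (y ∧ y)))))) = max(0.25, 0.25) = 0.25
Checking all 25 assignments confirms none give a value below 0.25.

0.25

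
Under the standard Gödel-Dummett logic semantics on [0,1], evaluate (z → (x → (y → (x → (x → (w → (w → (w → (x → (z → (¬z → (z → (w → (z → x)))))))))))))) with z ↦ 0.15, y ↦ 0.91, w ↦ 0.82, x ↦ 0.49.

1.00

¬z: Gödel ¬ of 0.15 = 0 (operand ≠ 0)
(z → x): 0.15 ≤ 0.49, so result = 1
(w → (z → x)): 0.82 ≤ 1, so result = 1
(z → (w → (z → x))): 0.15 ≤ 1, so result = 1
(¬z → (z → (w → (z → x)))): 0 ≤ 1, so result = 1
(z → (¬z → (z → (w → (z → x))))): 0.15 ≤ 1, so result = 1
(x → (z → (¬z → (z → (w → (z → x)))))): 0.49 ≤ 1, so result = 1
(w → (x → (z → (¬z → (z → (w → (z → x))))))): 0.82 ≤ 1, so result = 1
(w → (w → (x → (z → (¬z → (z → (w → (z → x)))))))): 0.82 ≤ 1, so result = 1
(w → (w → (w → (x → (z → (¬z → (z → (w → (z → x))))))))): 0.82 ≤ 1, so result = 1
(x → (w → (w → (w → (x → (z → (¬z → (z → (w → (z → x)))))))))): 0.49 ≤ 1, so result = 1
(x → (x → (w → (w → (w → (x → (z → (¬z → (z → (w → (z → x))))))))))): 0.49 ≤ 1, so result = 1
(y → (x → (x → (w → (w → (w → (x → (z → (¬z → (z → (w → (z → x)))))))))))): 0.91 ≤ 1, so result = 1
(x → (y → (x → (x → (w → (w → (w → (x → (z → (¬z → (z → (w → (z → x))))))))))))): 0.49 ≤ 1, so result = 1
(z → (x → (y → (x → (x → (w → (w → (w → (x → (z → (¬z → (z → (w → (z → x)))))))))))))): 0.15 ≤ 1, so result = 1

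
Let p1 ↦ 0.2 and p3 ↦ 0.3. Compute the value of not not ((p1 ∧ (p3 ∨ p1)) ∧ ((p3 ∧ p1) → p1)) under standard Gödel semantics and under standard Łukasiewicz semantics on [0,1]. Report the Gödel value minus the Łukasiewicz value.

0.80

Gödel evaluation:
  (p3 ∨ p1) = max(0.3, 0.2) = 0.3
  (p1 ∧ (p3 ∨ p1)) = min(0.2, 0.3) = 0.2
  (p3 ∧ p1) = min(0.3, 0.2) = 0.2
  ((p3 ∧ p1) → p1): 0.2 ≤ 0.2, so result = 1
  ((p1 ∧ (p3 ∨ p1)) ∧ ((p3 ∧ p1) → p1)) = min(0.2, 1) = 0.2
  not ((p1 ∧ (p3 ∨ p1)) ∧ ((p3 ∧ p1) → p1)): Gödel ¬ of 0.2 = 0 (operand ≠ 0)
  not not ((p1 ∧ (p3 ∨ p1)) ∧ ((p3 ∧ p1) → p1)): Gödel ¬ of 0 = 1 (operand is 0)
  Gödel value = 1
Łukasiewicz evaluation:
  (p3 ∨ p1) = max(0.3, 0.2) = 0.3
  (p1 ∧ (p3 ∨ p1)) = min(0.2, 0.3) = 0.2
  (p3 ∧ p1) = min(0.3, 0.2) = 0.2
  ((p3 ∧ p1) → p1): min(1, 1 − 0.2 + 0.2) = 1
  ((p1 ∧ (p3 ∨ p1)) ∧ ((p3 ∧ p1) → p1)) = min(0.2, 1) = 0.2
  not ((p1 ∧ (p3 ∨ p1)) ∧ ((p3 ∧ p1) → p1)): Łukasiewicz ¬ gives 1 − 0.2 = 0.8
  not not ((p1 ∧ (p3 ∨ p1)) ∧ ((p3 ∧ p1) → p1)): Łukasiewicz ¬ gives 1 − 0.8 = 0.2
  Łukasiewicz value = 0.2
Difference: 1 − 0.2 = 0.80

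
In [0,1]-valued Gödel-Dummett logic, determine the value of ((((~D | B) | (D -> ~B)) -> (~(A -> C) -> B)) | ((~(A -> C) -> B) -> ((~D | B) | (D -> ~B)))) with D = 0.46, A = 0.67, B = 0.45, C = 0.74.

1.00

~D: Gödel ¬ of 0.46 = 0 (operand ≠ 0)
(~D | B) = max(0, 0.45) = 0.45
~B: Gödel ¬ of 0.45 = 0 (operand ≠ 0)
(D -> ~B): 0.46 > 0, so result = 0
((~D | B) | (D -> ~B)) = max(0.45, 0) = 0.45
(A -> C): 0.67 ≤ 0.74, so result = 1
~(A -> C): Gödel ¬ of 1 = 0 (operand ≠ 0)
(~(A -> C) -> B): 0 ≤ 0.45, so result = 1
(((~D | B) | (D -> ~B)) -> (~(A -> C) -> B)): 0.45 ≤ 1, so result = 1
(A -> C): 0.67 ≤ 0.74, so result = 1
~(A -> C): Gödel ¬ of 1 = 0 (operand ≠ 0)
(~(A -> C) -> B): 0 ≤ 0.45, so result = 1
~D: Gödel ¬ of 0.46 = 0 (operand ≠ 0)
(~D | B) = max(0, 0.45) = 0.45
~B: Gödel ¬ of 0.45 = 0 (operand ≠ 0)
(D -> ~B): 0.46 > 0, so result = 0
((~D | B) | (D -> ~B)) = max(0.45, 0) = 0.45
((~(A -> C) -> B) -> ((~D | B) | (D -> ~B))): 1 > 0.45, so result = 0.45
((((~D | B) | (D -> ~B)) -> (~(A -> C) -> B)) | ((~(A -> C) -> B) -> ((~D | B) | (D -> ~B)))) = max(1, 0.45) = 1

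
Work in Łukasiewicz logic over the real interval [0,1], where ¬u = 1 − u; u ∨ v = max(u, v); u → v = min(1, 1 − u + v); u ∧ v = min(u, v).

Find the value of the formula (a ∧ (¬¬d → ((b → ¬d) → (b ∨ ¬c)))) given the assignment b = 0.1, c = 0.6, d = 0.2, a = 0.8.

0.80

¬d: Łukasiewicz ¬ gives 1 − 0.2 = 0.8
¬¬d: Łukasiewicz ¬ gives 1 − 0.8 = 0.2
¬d: Łukasiewicz ¬ gives 1 − 0.2 = 0.8
(b → ¬d): min(1, 1 − 0.1 + 0.8) = 1
¬c: Łukasiewicz ¬ gives 1 − 0.6 = 0.4
(b ∨ ¬c) = max(0.1, 0.4) = 0.4
((b → ¬d) → (b ∨ ¬c)): min(1, 1 − 1 + 0.4) = 0.4
(¬¬d → ((b → ¬d) → (b ∨ ¬c))): min(1, 1 − 0.2 + 0.4) = 1
(a ∧ (¬¬d → ((b → ¬d) → (b ∨ ¬c)))) = min(0.8, 1) = 0.8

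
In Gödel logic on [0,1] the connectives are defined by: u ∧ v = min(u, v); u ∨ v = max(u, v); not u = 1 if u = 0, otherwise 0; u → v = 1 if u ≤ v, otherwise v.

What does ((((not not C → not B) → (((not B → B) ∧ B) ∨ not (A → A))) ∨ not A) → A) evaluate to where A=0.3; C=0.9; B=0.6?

0.30

not C: Gödel ¬ of 0.9 = 0 (operand ≠ 0)
not not C: Gödel ¬ of 0 = 1 (operand is 0)
not B: Gödel ¬ of 0.6 = 0 (operand ≠ 0)
(not not C → not B): 1 > 0, so result = 0
not B: Gödel ¬ of 0.6 = 0 (operand ≠ 0)
(not B → B): 0 ≤ 0.6, so result = 1
((not B → B) ∧ B) = min(1, 0.6) = 0.6
(A → A): 0.3 ≤ 0.3, so result = 1
not (A → A): Gödel ¬ of 1 = 0 (operand ≠ 0)
(((not B → B) ∧ B) ∨ not (A → A)) = max(0.6, 0) = 0.6
((not not C → not B) → (((not B → B) ∧ B) ∨ not (A → A))): 0 ≤ 0.6, so result = 1
not A: Gödel ¬ of 0.3 = 0 (operand ≠ 0)
(((not not C → not B) → (((not B → B) ∧ B) ∨ not (A → A))) ∨ not A) = max(1, 0) = 1
((((not not C → not B) → (((not B → B) ∧ B) ∨ not (A → A))) ∨ not A) → A): 1 > 0.3, so result = 0.3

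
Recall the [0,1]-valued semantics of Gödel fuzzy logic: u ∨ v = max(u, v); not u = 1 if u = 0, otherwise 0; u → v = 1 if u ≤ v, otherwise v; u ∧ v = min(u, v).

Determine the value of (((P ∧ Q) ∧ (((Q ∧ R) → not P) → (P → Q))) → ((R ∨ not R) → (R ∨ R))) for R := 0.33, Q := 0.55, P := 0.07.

(P ∧ Q) = min(0.07, 0.55) = 0.07
(Q ∧ R) = min(0.55, 0.33) = 0.33
not P: Gödel ¬ of 0.07 = 0 (operand ≠ 0)
((Q ∧ R) → not P): 0.33 > 0, so result = 0
(P → Q): 0.07 ≤ 0.55, so result = 1
(((Q ∧ R) → not P) → (P → Q)): 0 ≤ 1, so result = 1
((P ∧ Q) ∧ (((Q ∧ R) → not P) → (P → Q))) = min(0.07, 1) = 0.07
not R: Gödel ¬ of 0.33 = 0 (operand ≠ 0)
(R ∨ not R) = max(0.33, 0) = 0.33
(R ∨ R) = max(0.33, 0.33) = 0.33
((R ∨ not R) → (R ∨ R)): 0.33 ≤ 0.33, so result = 1
(((P ∧ Q) ∧ (((Q ∧ R) → not P) → (P → Q))) → ((R ∨ not R) → (R ∨ R))): 0.07 ≤ 1, so result = 1

1.00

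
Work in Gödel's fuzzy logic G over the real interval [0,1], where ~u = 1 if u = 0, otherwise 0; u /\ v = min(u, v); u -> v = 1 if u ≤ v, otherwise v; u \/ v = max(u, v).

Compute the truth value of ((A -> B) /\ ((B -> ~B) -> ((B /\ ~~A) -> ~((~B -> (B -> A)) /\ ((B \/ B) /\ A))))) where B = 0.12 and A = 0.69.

0.12

(A -> B): 0.69 > 0.12, so result = 0.12
~B: Gödel ¬ of 0.12 = 0 (operand ≠ 0)
(B -> ~B): 0.12 > 0, so result = 0
~A: Gödel ¬ of 0.69 = 0 (operand ≠ 0)
~~A: Gödel ¬ of 0 = 1 (operand is 0)
(B /\ ~~A) = min(0.12, 1) = 0.12
~B: Gödel ¬ of 0.12 = 0 (operand ≠ 0)
(B -> A): 0.12 ≤ 0.69, so result = 1
(~B -> (B -> A)): 0 ≤ 1, so result = 1
(B \/ B) = max(0.12, 0.12) = 0.12
((B \/ B) /\ A) = min(0.12, 0.69) = 0.12
((~B -> (B -> A)) /\ ((B \/ B) /\ A)) = min(1, 0.12) = 0.12
~((~B -> (B -> A)) /\ ((B \/ B) /\ A)): Gödel ¬ of 0.12 = 0 (operand ≠ 0)
((B /\ ~~A) -> ~((~B -> (B -> A)) /\ ((B \/ B) /\ A))): 0.12 > 0, so result = 0
((B -> ~B) -> ((B /\ ~~A) -> ~((~B -> (B -> A)) /\ ((B \/ B) /\ A)))): 0 ≤ 0, so result = 1
((A -> B) /\ ((B -> ~B) -> ((B /\ ~~A) -> ~((~B -> (B -> A)) /\ ((B \/ B) /\ A))))) = min(0.12, 1) = 0.12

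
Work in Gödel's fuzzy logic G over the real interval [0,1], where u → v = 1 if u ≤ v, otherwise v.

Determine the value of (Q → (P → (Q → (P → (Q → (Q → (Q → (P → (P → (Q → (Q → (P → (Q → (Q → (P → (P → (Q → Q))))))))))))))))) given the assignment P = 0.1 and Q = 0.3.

(Q → Q): 0.3 ≤ 0.3, so result = 1
(P → (Q → Q)): 0.1 ≤ 1, so result = 1
(P → (P → (Q → Q))): 0.1 ≤ 1, so result = 1
(Q → (P → (P → (Q → Q)))): 0.3 ≤ 1, so result = 1
(Q → (Q → (P → (P → (Q → Q))))): 0.3 ≤ 1, so result = 1
(P → (Q → (Q → (P → (P → (Q → Q)))))): 0.1 ≤ 1, so result = 1
(Q → (P → (Q → (Q → (P → (P → (Q → Q))))))): 0.3 ≤ 1, so result = 1
(Q → (Q → (P → (Q → (Q → (P → (P → (Q → Q)))))))): 0.3 ≤ 1, so result = 1
(P → (Q → (Q → (P → (Q → (Q → (P → (P → (Q → Q))))))))): 0.1 ≤ 1, so result = 1
(P → (P → (Q → (Q → (P → (Q → (Q → (P → (P → (Q → Q)))))))))): 0.1 ≤ 1, so result = 1
(Q → (P → (P → (Q → (Q → (P → (Q → (Q → (P → (P → (Q → Q))))))))))): 0.3 ≤ 1, so result = 1
(Q → (Q → (P → (P → (Q → (Q → (P → (Q → (Q → (P → (P → (Q → Q)))))))))))): 0.3 ≤ 1, so result = 1
(Q → (Q → (Q → (P → (P → (Q → (Q → (P → (Q → (Q → (P → (P → (Q → Q))))))))))))): 0.3 ≤ 1, so result = 1
(P → (Q → (Q → (Q → (P → (P → (Q → (Q → (P → (Q → (Q → (P → (P → (Q → Q)))))))))))))): 0.1 ≤ 1, so result = 1
(Q → (P → (Q → (Q → (Q → (P → (P → (Q → (Q → (P → (Q → (Q → (P → (P → (Q → Q))))))))))))))): 0.3 ≤ 1, so result = 1
(P → (Q → (P → (Q → (Q → (Q → (P → (P → (Q → (Q → (P → (Q → (Q → (P → (P → (Q → Q)))))))))))))))): 0.1 ≤ 1, so result = 1
(Q → (P → (Q → (P → (Q → (Q → (Q → (P → (P → (Q → (Q → (P → (Q → (Q → (P → (P → (Q → Q))))))))))))))))): 0.3 ≤ 1, so result = 1

1.00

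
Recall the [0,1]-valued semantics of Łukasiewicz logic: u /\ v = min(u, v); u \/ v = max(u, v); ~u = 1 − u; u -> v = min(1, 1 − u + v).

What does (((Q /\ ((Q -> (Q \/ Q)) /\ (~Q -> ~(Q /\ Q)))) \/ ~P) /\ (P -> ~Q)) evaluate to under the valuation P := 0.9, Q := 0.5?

0.50

(Q \/ Q) = max(0.5, 0.5) = 0.5
(Q -> (Q \/ Q)): min(1, 1 − 0.5 + 0.5) = 1
~Q: Łukasiewicz ¬ gives 1 − 0.5 = 0.5
(Q /\ Q) = min(0.5, 0.5) = 0.5
~(Q /\ Q): Łukasiewicz ¬ gives 1 − 0.5 = 0.5
(~Q -> ~(Q /\ Q)): min(1, 1 − 0.5 + 0.5) = 1
((Q -> (Q \/ Q)) /\ (~Q -> ~(Q /\ Q))) = min(1, 1) = 1
(Q /\ ((Q -> (Q \/ Q)) /\ (~Q -> ~(Q /\ Q)))) = min(0.5, 1) = 0.5
~P: Łukasiewicz ¬ gives 1 − 0.9 = 0.1
((Q /\ ((Q -> (Q \/ Q)) /\ (~Q -> ~(Q /\ Q)))) \/ ~P) = max(0.5, 0.1) = 0.5
~Q: Łukasiewicz ¬ gives 1 − 0.5 = 0.5
(P -> ~Q): min(1, 1 − 0.9 + 0.5) = 0.6
(((Q /\ ((Q -> (Q \/ Q)) /\ (~Q -> ~(Q /\ Q)))) \/ ~P) /\ (P -> ~Q)) = min(0.5, 0.6) = 0.5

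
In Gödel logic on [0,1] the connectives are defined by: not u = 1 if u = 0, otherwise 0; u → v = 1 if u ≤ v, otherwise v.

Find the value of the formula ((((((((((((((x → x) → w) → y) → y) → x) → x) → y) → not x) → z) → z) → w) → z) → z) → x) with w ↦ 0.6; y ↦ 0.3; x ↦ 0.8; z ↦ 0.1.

0.80

(x → x): 0.8 ≤ 0.8, so result = 1
((x → x) → w): 1 > 0.6, so result = 0.6
(((x → x) → w) → y): 0.6 > 0.3, so result = 0.3
((((x → x) → w) → y) → y): 0.3 ≤ 0.3, so result = 1
(((((x → x) → w) → y) → y) → x): 1 > 0.8, so result = 0.8
((((((x → x) → w) → y) → y) → x) → x): 0.8 ≤ 0.8, so result = 1
(((((((x → x) → w) → y) → y) → x) → x) → y): 1 > 0.3, so result = 0.3
not x: Gödel ¬ of 0.8 = 0 (operand ≠ 0)
((((((((x → x) → w) → y) → y) → x) → x) → y) → not x): 0.3 > 0, so result = 0
(((((((((x → x) → w) → y) → y) → x) → x) → y) → not x) → z): 0 ≤ 0.1, so result = 1
((((((((((x → x) → w) → y) → y) → x) → x) → y) → not x) → z) → z): 1 > 0.1, so result = 0.1
(((((((((((x → x) → w) → y) → y) → x) → x) → y) → not x) → z) → z) → w): 0.1 ≤ 0.6, so result = 1
((((((((((((x → x) → w) → y) → y) → x) → x) → y) → not x) → z) → z) → w) → z): 1 > 0.1, so result = 0.1
(((((((((((((x → x) → w) → y) → y) → x) → x) → y) → not x) → z) → z) → w) → z) → z): 0.1 ≤ 0.1, so result = 1
((((((((((((((x → x) → w) → y) → y) → x) → x) → y) → not x) → z) → z) → w) → z) → z) → x): 1 > 0.8, so result = 0.8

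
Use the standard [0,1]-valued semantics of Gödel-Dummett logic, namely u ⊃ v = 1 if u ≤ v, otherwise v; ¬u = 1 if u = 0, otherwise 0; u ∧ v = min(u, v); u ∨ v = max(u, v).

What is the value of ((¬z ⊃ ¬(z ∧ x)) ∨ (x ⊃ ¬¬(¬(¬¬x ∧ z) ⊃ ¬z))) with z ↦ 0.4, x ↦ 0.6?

¬z: Gödel ¬ of 0.4 = 0 (operand ≠ 0)
(z ∧ x) = min(0.4, 0.6) = 0.4
¬(z ∧ x): Gödel ¬ of 0.4 = 0 (operand ≠ 0)
(¬z ⊃ ¬(z ∧ x)): 0 ≤ 0, so result = 1
¬x: Gödel ¬ of 0.6 = 0 (operand ≠ 0)
¬¬x: Gödel ¬ of 0 = 1 (operand is 0)
(¬¬x ∧ z) = min(1, 0.4) = 0.4
¬(¬¬x ∧ z): Gödel ¬ of 0.4 = 0 (operand ≠ 0)
¬z: Gödel ¬ of 0.4 = 0 (operand ≠ 0)
(¬(¬¬x ∧ z) ⊃ ¬z): 0 ≤ 0, so result = 1
¬(¬(¬¬x ∧ z) ⊃ ¬z): Gödel ¬ of 1 = 0 (operand ≠ 0)
¬¬(¬(¬¬x ∧ z) ⊃ ¬z): Gödel ¬ of 0 = 1 (operand is 0)
(x ⊃ ¬¬(¬(¬¬x ∧ z) ⊃ ¬z)): 0.6 ≤ 1, so result = 1
((¬z ⊃ ¬(z ∧ x)) ∨ (x ⊃ ¬¬(¬(¬¬x ∧ z) ⊃ ¬z))) = max(1, 1) = 1

1.00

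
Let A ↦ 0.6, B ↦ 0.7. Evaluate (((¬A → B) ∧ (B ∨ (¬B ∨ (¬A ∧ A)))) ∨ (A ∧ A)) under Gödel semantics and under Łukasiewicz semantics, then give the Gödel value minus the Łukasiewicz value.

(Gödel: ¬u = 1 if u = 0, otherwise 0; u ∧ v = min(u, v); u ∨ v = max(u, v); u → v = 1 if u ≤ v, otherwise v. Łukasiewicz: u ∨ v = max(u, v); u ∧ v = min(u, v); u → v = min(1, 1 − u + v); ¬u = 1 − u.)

Gödel evaluation:
  ¬A: Gödel ¬ of 0.6 = 0 (operand ≠ 0)
  (¬A → B): 0 ≤ 0.7, so result = 1
  ¬B: Gödel ¬ of 0.7 = 0 (operand ≠ 0)
  ¬A: Gödel ¬ of 0.6 = 0 (operand ≠ 0)
  (¬A ∧ A) = min(0, 0.6) = 0
  (¬B ∨ (¬A ∧ A)) = max(0, 0) = 0
  (B ∨ (¬B ∨ (¬A ∧ A))) = max(0.7, 0) = 0.7
  ((¬A → B) ∧ (B ∨ (¬B ∨ (¬A ∧ A)))) = min(1, 0.7) = 0.7
  (A ∧ A) = min(0.6, 0.6) = 0.6
  (((¬A → B) ∧ (B ∨ (¬B ∨ (¬A ∧ A)))) ∨ (A ∧ A)) = max(0.7, 0.6) = 0.7
  Gödel value = 0.7
Łukasiewicz evaluation:
  ¬A: Łukasiewicz ¬ gives 1 − 0.6 = 0.4
  (¬A → B): min(1, 1 − 0.4 + 0.7) = 1
  ¬B: Łukasiewicz ¬ gives 1 − 0.7 = 0.3
  ¬A: Łukasiewicz ¬ gives 1 − 0.6 = 0.4
  (¬A ∧ A) = min(0.4, 0.6) = 0.4
  (¬B ∨ (¬A ∧ A)) = max(0.3, 0.4) = 0.4
  (B ∨ (¬B ∨ (¬A ∧ A))) = max(0.7, 0.4) = 0.7
  ((¬A → B) ∧ (B ∨ (¬B ∨ (¬A ∧ A)))) = min(1, 0.7) = 0.7
  (A ∧ A) = min(0.6, 0.6) = 0.6
  (((¬A → B) ∧ (B ∨ (¬B ∨ (¬A ∧ A)))) ∨ (A ∧ A)) = max(0.7, 0.6) = 0.7
  Łukasiewicz value = 0.7
Difference: 0.7 − 0.7 = 0.00

0.00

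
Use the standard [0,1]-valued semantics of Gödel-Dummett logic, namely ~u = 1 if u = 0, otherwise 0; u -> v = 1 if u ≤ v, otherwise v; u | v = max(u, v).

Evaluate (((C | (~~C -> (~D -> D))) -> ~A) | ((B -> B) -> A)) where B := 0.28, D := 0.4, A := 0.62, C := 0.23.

0.62

~C: Gödel ¬ of 0.23 = 0 (operand ≠ 0)
~~C: Gödel ¬ of 0 = 1 (operand is 0)
~D: Gödel ¬ of 0.4 = 0 (operand ≠ 0)
(~D -> D): 0 ≤ 0.4, so result = 1
(~~C -> (~D -> D)): 1 ≤ 1, so result = 1
(C | (~~C -> (~D -> D))) = max(0.23, 1) = 1
~A: Gödel ¬ of 0.62 = 0 (operand ≠ 0)
((C | (~~C -> (~D -> D))) -> ~A): 1 > 0, so result = 0
(B -> B): 0.28 ≤ 0.28, so result = 1
((B -> B) -> A): 1 > 0.62, so result = 0.62
(((C | (~~C -> (~D -> D))) -> ~A) | ((B -> B) -> A)) = max(0, 0.62) = 0.62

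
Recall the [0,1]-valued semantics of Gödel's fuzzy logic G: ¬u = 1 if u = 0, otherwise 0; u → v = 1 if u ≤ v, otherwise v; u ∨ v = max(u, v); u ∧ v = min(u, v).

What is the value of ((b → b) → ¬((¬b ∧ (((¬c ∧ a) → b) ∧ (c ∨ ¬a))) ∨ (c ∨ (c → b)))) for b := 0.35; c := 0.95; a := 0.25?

0.00

(b → b): 0.35 ≤ 0.35, so result = 1
¬b: Gödel ¬ of 0.35 = 0 (operand ≠ 0)
¬c: Gödel ¬ of 0.95 = 0 (operand ≠ 0)
(¬c ∧ a) = min(0, 0.25) = 0
((¬c ∧ a) → b): 0 ≤ 0.35, so result = 1
¬a: Gödel ¬ of 0.25 = 0 (operand ≠ 0)
(c ∨ ¬a) = max(0.95, 0) = 0.95
(((¬c ∧ a) → b) ∧ (c ∨ ¬a)) = min(1, 0.95) = 0.95
(¬b ∧ (((¬c ∧ a) → b) ∧ (c ∨ ¬a))) = min(0, 0.95) = 0
(c → b): 0.95 > 0.35, so result = 0.35
(c ∨ (c → b)) = max(0.95, 0.35) = 0.95
((¬b ∧ (((¬c ∧ a) → b) ∧ (c ∨ ¬a))) ∨ (c ∨ (c → b))) = max(0, 0.95) = 0.95
¬((¬b ∧ (((¬c ∧ a) → b) ∧ (c ∨ ¬a))) ∨ (c ∨ (c → b))): Gödel ¬ of 0.95 = 0 (operand ≠ 0)
((b → b) → ¬((¬b ∧ (((¬c ∧ a) → b) ∧ (c ∨ ¬a))) ∨ (c ∨ (c → b)))): 1 > 0, so result = 0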